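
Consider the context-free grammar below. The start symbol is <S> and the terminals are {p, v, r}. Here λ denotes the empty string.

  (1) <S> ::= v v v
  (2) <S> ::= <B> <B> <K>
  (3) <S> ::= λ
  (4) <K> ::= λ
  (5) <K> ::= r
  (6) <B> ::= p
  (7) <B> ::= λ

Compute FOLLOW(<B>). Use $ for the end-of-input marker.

FIRST(<K>) = {λ, r}
FIRST(<B>) = {λ, p}
FIRST(<S>) = {λ, p, r, v}  (via <B> <B> <K>)
FOLLOW(<S>) includes $ since <S> is the start symbol.
FOLLOW(<S>): <S> appears on no right-hand side. Thus FOLLOW(<S>) = {$}.
FOLLOW(<K>): in <S>::=<B> <B> <K>, the suffix after <K> is empty, so FOLLOW(<K>) ⊇ FOLLOW(<S>) = {$}. Thus FOLLOW(<K>) = {$}.
FOLLOW(<B>): in <S>::=<B> <B> <K> (occurrence 1), <B> is followed by <B> <K> with FIRST {λ, p, r}; in <S>::=<B> <B> <K> (occurrence 1), the suffix after <B> is nullable, so FOLLOW(<B>) ⊇ FOLLOW(<S>) = {$}; in <S>::=<B> <B> <K> (occurrence 2), <B> is followed by <K> with FIRST {λ, r}; in <S>::=<B> <B> <K> (occurrence 2), the suffix after <B> is nullable, so FOLLOW(<B>) ⊇ FOLLOW(<S>) = {$}. Thus FOLLOW(<B>) = {$, p, r}.

{$, p, r}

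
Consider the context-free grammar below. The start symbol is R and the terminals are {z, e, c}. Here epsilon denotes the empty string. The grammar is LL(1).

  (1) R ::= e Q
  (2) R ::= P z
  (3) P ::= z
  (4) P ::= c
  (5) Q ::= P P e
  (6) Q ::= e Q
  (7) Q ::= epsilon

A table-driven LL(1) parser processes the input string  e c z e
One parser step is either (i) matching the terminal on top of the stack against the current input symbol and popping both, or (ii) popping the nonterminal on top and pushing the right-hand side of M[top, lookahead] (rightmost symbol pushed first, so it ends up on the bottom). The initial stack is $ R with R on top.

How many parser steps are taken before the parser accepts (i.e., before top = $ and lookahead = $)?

8

step 1: stack=$ R  input=e c z e $  — expand R ::= e Q
step 2: stack=$ Q e  input=e c z e $  — match e
step 3: stack=$ Q  input=c z e $  — expand Q ::= P P e
step 4: stack=$ e P P  input=c z e $  — expand P ::= c
step 5: stack=$ e P c  input=c z e $  — match c
step 6: stack=$ e P  input=z e $  — expand P ::= z
step 7: stack=$ e z  input=z e $  — match z
step 8: stack=$ e  input=e $  — match e
Accept reached after 8 steps.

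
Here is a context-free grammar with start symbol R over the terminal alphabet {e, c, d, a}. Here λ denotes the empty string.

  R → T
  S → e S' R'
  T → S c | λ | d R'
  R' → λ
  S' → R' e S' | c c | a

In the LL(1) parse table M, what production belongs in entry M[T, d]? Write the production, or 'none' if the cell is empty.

T → d R'

FIRST(S) = {e}
FIRST(R') = {λ}
FIRST(T) = {λ, d, e}  (via S c)
FIRST(S') = {a, c, e}  (via R' e S')
FIRST(R) = {λ, d, e}  (via T)
FOLLOW(R) includes $ since R is the start symbol.
FOLLOW(R): R appears on no right-hand side. Thus FOLLOW(R) = {$}.
FOLLOW(T): in R→T, the suffix after T is empty, so FOLLOW(T) ⊇ FOLLOW(R) = {$}. Thus FOLLOW(T) = {$}.
For T → S c: FIRST(S c) = {e}, so it goes in M[T, t] for t ∈ {e}.
For T → λ: FIRST(λ) = {λ}, so it goes in M[T, t] for t ∈ {}; since λ ∈ FIRST, also for every t ∈ FOLLOW(T) = {$}.
For T → d R': FIRST(d R') = {d}, so it goes in M[T, t] for t ∈ {d}.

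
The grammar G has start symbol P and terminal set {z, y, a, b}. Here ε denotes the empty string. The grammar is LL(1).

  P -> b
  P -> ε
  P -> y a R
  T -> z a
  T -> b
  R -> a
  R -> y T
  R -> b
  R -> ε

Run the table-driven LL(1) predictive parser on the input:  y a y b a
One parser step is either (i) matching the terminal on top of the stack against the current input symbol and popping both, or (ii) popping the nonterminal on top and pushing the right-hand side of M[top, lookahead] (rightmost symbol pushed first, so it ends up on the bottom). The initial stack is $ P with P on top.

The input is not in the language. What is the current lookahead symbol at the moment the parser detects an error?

step 1: stack=$ P  input=y a y b a $  — expand P -> y a R
step 2: stack=$ R a y  input=y a y b a $  — match y
step 3: stack=$ R a  input=a y b a $  — match a
step 4: stack=$ R  input=y b a $  — expand R -> y T
step 5: stack=$ T y  input=y b a $  — match y
step 6: stack=$ T  input=b a $  — expand T -> b
step 7: stack=$ b  input=b a $  — match b
step 8: stack=$  input=a $  — error: stack empty but input remains

a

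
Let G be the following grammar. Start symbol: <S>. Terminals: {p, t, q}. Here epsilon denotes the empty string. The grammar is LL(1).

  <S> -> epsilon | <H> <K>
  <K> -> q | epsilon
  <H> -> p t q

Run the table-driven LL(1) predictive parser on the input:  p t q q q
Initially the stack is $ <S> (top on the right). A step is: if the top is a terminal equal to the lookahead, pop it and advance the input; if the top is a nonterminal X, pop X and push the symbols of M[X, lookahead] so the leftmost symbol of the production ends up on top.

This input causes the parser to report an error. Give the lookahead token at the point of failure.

q

     Stack        Input        Action
  1  $ <S>        p t q q q $  expand <S> -> <H> <K>
  2  $ <K> <H>    p t q q q $  expand <H> -> p t q
  3  $ <K> q t p  p t q q q $  match p
  4  $ <K> q t    t q q q $    match t
  5  $ <K> q      q q q $      match q
  6  $ <K>        q q $        expand <K> -> q
  7  $ q          q q $        match q
  8  $            q $          error: stack empty but input remains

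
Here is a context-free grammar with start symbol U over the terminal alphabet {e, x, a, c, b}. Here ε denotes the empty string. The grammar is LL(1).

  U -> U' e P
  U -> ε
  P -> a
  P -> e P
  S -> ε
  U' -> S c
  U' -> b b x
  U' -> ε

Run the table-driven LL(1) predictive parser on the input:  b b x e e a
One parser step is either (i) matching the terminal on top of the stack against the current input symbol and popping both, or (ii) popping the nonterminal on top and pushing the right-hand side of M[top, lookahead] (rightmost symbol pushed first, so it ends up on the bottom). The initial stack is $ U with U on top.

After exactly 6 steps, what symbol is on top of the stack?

     Stack        Input          Action
  1  $ U          b b x e e a $  expand U -> U' e P
  2  $ P e U'     b b x e e a $  expand U' -> b b x
  3  $ P e x b b  b b x e e a $  match b
  4  $ P e x b    b x e e a $    match b
  5  $ P e x      x e e a $      match x
  6  $ P e        e e a $        match e
Stack after step 6: $ P (top = P).

P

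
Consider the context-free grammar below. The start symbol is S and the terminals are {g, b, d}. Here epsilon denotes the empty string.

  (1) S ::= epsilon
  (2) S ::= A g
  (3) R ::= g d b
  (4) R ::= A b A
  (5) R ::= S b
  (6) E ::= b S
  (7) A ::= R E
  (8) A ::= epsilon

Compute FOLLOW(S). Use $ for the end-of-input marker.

{$, b, g}

FIRST(E): from E::=b S we get {b}. So FIRST(E) = {b}.
FIRST(S): from S::=epsilon we get {epsilon}; from S::=A g we get {b, g}. So FIRST(S) = {epsilon, b, g}.
FIRST(R): from R::=g d b we get {g}; from R::=A b A we get {b, g}; from R::=S b we get {b, g}. So FIRST(R) = {b, g}.
FIRST(A): from A::=R E we get {b, g}; from A::=epsilon we get {epsilon}. So FIRST(A) = {epsilon, b, g}.
FOLLOW(S) includes $ since S is the start symbol.
FOLLOW(R): in A::=R E, R is followed by E with FIRST {b}. Thus FOLLOW(R) = {b}.
FOLLOW(A): in S::=A g, A is followed by g with FIRST {g}; in R::=A b A (occurrence 1), A is followed by b A with FIRST {b}; in R::=A b A (occurrence 2), the suffix after A is empty, so FOLLOW(A) ⊇ FOLLOW(R) = {b}. Thus FOLLOW(A) = {b, g}.
FOLLOW(E): in A::=R E, the suffix after E is empty, so FOLLOW(E) ⊇ FOLLOW(A) = {b, g}. Thus FOLLOW(E) = {b, g}.
FOLLOW(S): in R::=S b, S is followed by b with FIRST {b}; in E::=b S, the suffix after S is empty, so FOLLOW(S) ⊇ FOLLOW(E) = {b, g}. Thus FOLLOW(S) = {$, b, g}.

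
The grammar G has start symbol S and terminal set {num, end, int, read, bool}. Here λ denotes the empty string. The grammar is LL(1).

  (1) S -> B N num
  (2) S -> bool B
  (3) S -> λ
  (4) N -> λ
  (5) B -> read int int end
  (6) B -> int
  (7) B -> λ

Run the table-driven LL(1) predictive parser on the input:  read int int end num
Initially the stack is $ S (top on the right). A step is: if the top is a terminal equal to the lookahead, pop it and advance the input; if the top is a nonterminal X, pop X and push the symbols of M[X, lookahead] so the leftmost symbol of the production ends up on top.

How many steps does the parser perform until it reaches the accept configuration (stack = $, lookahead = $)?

step 1: stack=$ S  input=read int int end num $  — expand S -> B N num
step 2: stack=$ num N B  input=read int int end num $  — expand B -> read int int end
step 3: stack=$ num N end int int read  input=read int int end num $  — match read
step 4: stack=$ num N end int int  input=int int end num $  — match int
step 5: stack=$ num N end int  input=int end num $  — match int
step 6: stack=$ num N end  input=end num $  — match end
step 7: stack=$ num N  input=num $  — expand N -> λ
step 8: stack=$ num  input=num $  — match num
Accept reached after 8 steps.

8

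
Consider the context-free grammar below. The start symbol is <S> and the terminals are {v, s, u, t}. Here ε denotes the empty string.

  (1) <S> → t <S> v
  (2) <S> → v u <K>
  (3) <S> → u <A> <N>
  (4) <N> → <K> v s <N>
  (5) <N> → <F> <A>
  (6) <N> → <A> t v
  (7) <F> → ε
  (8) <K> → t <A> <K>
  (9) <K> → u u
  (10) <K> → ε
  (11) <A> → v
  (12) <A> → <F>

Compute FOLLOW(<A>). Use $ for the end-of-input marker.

FIRST(<S>) = {t, u, v}
FIRST(<F>) = {ε}
FIRST(<K>) = {ε, t, u}
FIRST(<A>) = {ε, v}  (via <F>)
FIRST(<N>) = {ε, t, u, v}  (via <K> v s <N>, <F> <A>, <A> t v)
FOLLOW(<S>) includes $ since <S> is the start symbol.
FOLLOW(<S>): in <S>→t <S> v, <S> is followed by v with FIRST {v}. Thus FOLLOW(<S>) = {$, v}.
FOLLOW(<N>): in <S>→u <A> <N>, the suffix after <N> is empty, so FOLLOW(<N>) ⊇ FOLLOW(<S>) = {$, v}; in <N>→<K> v s <N>, the suffix after <N> is empty (adds nothing new). Thus FOLLOW(<N>) = {$, v}.
FOLLOW(<K>): in <S>→v u <K>, the suffix after <K> is empty, so FOLLOW(<K>) ⊇ FOLLOW(<S>) = {$, v}; in <N>→<K> v s <N>, <K> is followed by v s <N> with FIRST {v}; in <K>→t <A> <K>, the suffix after <K> is empty (adds nothing new). Thus FOLLOW(<K>) = {$, v}.
FOLLOW(<A>): in <S>→u <A> <N>, <A> is followed by <N> with FIRST {ε, t, u, v}; in <S>→u <A> <N>, the suffix after <A> is nullable, so FOLLOW(<A>) ⊇ FOLLOW(<S>) = {$, v}; in <N>→<F> <A>, the suffix after <A> is empty, so FOLLOW(<A>) ⊇ FOLLOW(<N>) = {$, v}; in <N>→<A> t v, <A> is followed by t v with FIRST {t}; in <K>→t <A> <K>, <A> is followed by <K> with FIRST {ε, t, u}; in <K>→t <A> <K>, the suffix after <A> is nullable, so FOLLOW(<A>) ⊇ FOLLOW(<K>) = {$, v}. Thus FOLLOW(<A>) = {$, t, u, v}.
FOLLOW(<F>): in <N>→<F> <A>, <F> is followed by <A> with FIRST {ε, v}; in <N>→<F> <A>, the suffix after <F> is nullable, so FOLLOW(<F>) ⊇ FOLLOW(<N>) = {$, v}; in <A>→<F>, the suffix after <F> is empty, so FOLLOW(<F>) ⊇ FOLLOW(<A>) = {$, t, u, v}. Thus FOLLOW(<F>) = {$, t, u, v}.

{$, t, u, v}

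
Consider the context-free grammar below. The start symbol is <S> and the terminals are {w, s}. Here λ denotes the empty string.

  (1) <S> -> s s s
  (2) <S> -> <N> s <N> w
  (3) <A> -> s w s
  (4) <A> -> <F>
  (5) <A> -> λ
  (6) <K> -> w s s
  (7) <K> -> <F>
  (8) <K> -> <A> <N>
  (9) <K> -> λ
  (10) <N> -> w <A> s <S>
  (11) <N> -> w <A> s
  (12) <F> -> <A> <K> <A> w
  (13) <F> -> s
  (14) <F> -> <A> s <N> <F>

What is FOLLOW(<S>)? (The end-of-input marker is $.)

{$, s, w}

FIRST(<N>): from <N>->w <A> s <S> we get {w}; from <N>->w <A> s we get {w}. So FIRST(<N>) = {w}.
FIRST(<S>): from <S>->s s s we get {s}; from <S>-><N> s <N> w we get {w}. So FIRST(<S>) = {s, w}.
FIRST(<A>): from <A>->s w s we get {s}; from <A>-><F> we get {s, w}; from <A>->λ we get {λ}. So FIRST(<A>) = {λ, s, w}.
FIRST(<K>): from <K>->w s s we get {w}; from <K>-><F> we get {s, w}; from <K>-><A> <N> we get {s, w}; from <K>->λ we get {λ}. So FIRST(<K>) = {λ, s, w}.
FIRST(<F>): from <F>-><A> <K> <A> w we get {s, w}; from <F>->s we get {s}; from <F>-><A> s <N> <F> we get {s, w}. So FIRST(<F>) = {s, w}.
FOLLOW(<S>) includes $ since <S> is the start symbol.
FOLLOW(<A>): in <K>-><A> <N>, <A> is followed by <N> with FIRST {w}; in <N>->w <A> s <S>, <A> is followed by s <S> with FIRST {s}; in <N>->w <A> s, <A> is followed by s with FIRST {s}; in <F>-><A> <K> <A> w (occurrence 1), <A> is followed by <K> <A> w with FIRST {s, w}; in <F>-><A> <K> <A> w (occurrence 2), <A> is followed by w with FIRST {w}; in <F>-><A> s <N> <F>, <A> is followed by s <N> <F> with FIRST {s}. Thus FOLLOW(<A>) = {s, w}.
FOLLOW(<K>): in <F>-><A> <K> <A> w, <K> is followed by <A> w with FIRST {s, w}. Thus FOLLOW(<K>) = {s, w}.
FOLLOW(<N>): in <S>-><N> s <N> w (occurrence 1), <N> is followed by s <N> w with FIRST {s}; in <S>-><N> s <N> w (occurrence 2), <N> is followed by w with FIRST {w}; in <K>-><A> <N>, the suffix after <N> is empty, so FOLLOW(<N>) ⊇ FOLLOW(<K>) = {s, w}; in <F>-><A> s <N> <F>, <N> is followed by <F> with FIRST {s, w}. Thus FOLLOW(<N>) = {s, w}.
FOLLOW(<S>): in <N>->w <A> s <S>, the suffix after <S> is empty, so FOLLOW(<S>) ⊇ FOLLOW(<N>) = {s, w}. Thus FOLLOW(<S>) = {$, s, w}.
FOLLOW(<F>): in <A>-><F>, the suffix after <F> is empty, so FOLLOW(<F>) ⊇ FOLLOW(<A>) = {s, w}; in <K>-><F>, the suffix after <F> is empty, so FOLLOW(<F>) ⊇ FOLLOW(<K>) = {s, w}; in <F>-><A> s <N> <F>, the suffix after <F> is empty (adds nothing new). Thus FOLLOW(<F>) = {s, w}.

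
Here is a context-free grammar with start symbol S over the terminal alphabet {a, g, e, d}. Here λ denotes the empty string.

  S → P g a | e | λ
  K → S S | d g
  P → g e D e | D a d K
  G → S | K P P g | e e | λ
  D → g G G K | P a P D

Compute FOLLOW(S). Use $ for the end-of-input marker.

FIRST(S): from S→P g a we get {g}; from S→e we get {e}; from S→λ we get {λ}. So FIRST(S) = {λ, e, g}.
FIRST(K): from K→S S we get {λ, e, g}; from K→d g we get {d}. So FIRST(K) = {λ, d, e, g}.
FIRST(P): from P→g e D e we get {g}; from P→D a d K we get {g}. So FIRST(P) = {g}.
FIRST(G): from G→S we get {λ, e, g}; from G→K P P g we get {d, e, g}; from G→e e we get {e}; from G→λ we get {λ}. So FIRST(G) = {λ, d, e, g}.
FIRST(D): from D→g G G K we get {g}; from D→P a P D we get {g}. So FIRST(D) = {g}.
FOLLOW(S) includes $ since S is the start symbol.
FOLLOW(P): in S→P g a, P is followed by g a with FIRST {g}; in G→K P P g (occurrence 1), P is followed by P g with FIRST {g}; in G→K P P g (occurrence 2), P is followed by g with FIRST {g}; in D→P a P D (occurrence 1), P is followed by a P D with FIRST {a}; in D→P a P D (occurrence 2), P is followed by D with FIRST {g}. Thus FOLLOW(P) = {a, g}.
FOLLOW(D): in P→g e D e, D is followed by e with FIRST {e}; in P→D a d K, D is followed by a d K with FIRST {a}; in D→P a P D, the suffix after D is empty (adds nothing new). Thus FOLLOW(D) = {a, e}.
FOLLOW(K): in P→D a d K, the suffix after K is empty, so FOLLOW(K) ⊇ FOLLOW(P) = {a, g}; in G→K P P g, K is followed by P P g with FIRST {g}; in D→g G G K, the suffix after K is empty, so FOLLOW(K) ⊇ FOLLOW(D) = {a, e}. Thus FOLLOW(K) = {a, e, g}.
FOLLOW(G): in D→g G G K (occurrence 1), G is followed by G K with FIRST {λ, d, e, g}; in D→g G G K (occurrence 1), the suffix after G is nullable, so FOLLOW(G) ⊇ FOLLOW(D) = {a, e}; in D→g G G K (occurrence 2), G is followed by K with FIRST {λ, d, e, g}; in D→g G G K (occurrence 2), the suffix after G is nullable, so FOLLOW(G) ⊇ FOLLOW(D) = {a, e}. Thus FOLLOW(G) = {a, d, e, g}.
FOLLOW(S): in K→S S (occurrence 1), S is followed by S with FIRST {λ, e, g}; in K→S S (occurrence 1), the suffix after S is nullable, so FOLLOW(S) ⊇ FOLLOW(K) = {a, e, g}; in K→S S (occurrence 2), the suffix after S is empty, so FOLLOW(S) ⊇ FOLLOW(K) = {a, e, g}; in G→S, the suffix after S is empty, so FOLLOW(S) ⊇ FOLLOW(G) = {a, d, e, g}. Thus FOLLOW(S) = {$, a, d, e, g}.

{$, a, d, e, g}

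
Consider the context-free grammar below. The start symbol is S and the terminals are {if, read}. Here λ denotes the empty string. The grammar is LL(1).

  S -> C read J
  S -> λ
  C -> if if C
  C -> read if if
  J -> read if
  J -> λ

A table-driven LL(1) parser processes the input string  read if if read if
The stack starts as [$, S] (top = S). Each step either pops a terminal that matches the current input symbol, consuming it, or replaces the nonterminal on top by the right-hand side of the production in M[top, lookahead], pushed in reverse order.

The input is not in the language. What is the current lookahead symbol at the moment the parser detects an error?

if

     Stack                Input                 Action
  1  $ S                  read if if read if $  expand S -> C read J
  2  $ J read C           read if if read if $  expand C -> read if if
  3  $ J read if if read  read if if read if $  match read
  4  $ J read if if       if if read if $       match if
  5  $ J read if          if read if $          match if
  6  $ J read             read if $             match read
  7  $ J                  if $                  error: M[J, if] is empty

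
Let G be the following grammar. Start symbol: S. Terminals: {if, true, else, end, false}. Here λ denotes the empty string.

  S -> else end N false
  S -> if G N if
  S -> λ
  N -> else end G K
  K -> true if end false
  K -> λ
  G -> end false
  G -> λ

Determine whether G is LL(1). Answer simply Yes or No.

FIRST(S) = {λ, else, if}
FIRST(N) = {else}
FIRST(K) = {λ, true}
FIRST(G) = {λ, end}
FOLLOW(S) = {$}
FOLLOW(N) = {false, if}
FOLLOW(K) = {false, if}
FOLLOW(G) = {else, false, if, true}
Each cell of M receives at most one production.

Yes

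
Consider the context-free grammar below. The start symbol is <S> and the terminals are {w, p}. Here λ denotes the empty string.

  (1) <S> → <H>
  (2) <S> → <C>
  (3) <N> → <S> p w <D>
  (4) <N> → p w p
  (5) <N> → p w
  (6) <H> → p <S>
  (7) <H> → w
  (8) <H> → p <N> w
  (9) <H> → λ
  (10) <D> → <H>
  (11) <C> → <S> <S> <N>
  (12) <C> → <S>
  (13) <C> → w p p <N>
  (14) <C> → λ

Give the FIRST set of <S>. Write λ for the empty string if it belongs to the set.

{λ, p, w}

FIRST(<H>): from <H>→p <S> we get {p}; from <H>→w we get {w}; from <H>→p <N> w we get {p}; from <H>→λ we get {λ}. So FIRST(<H>) = {λ, p, w}.
FIRST(<D>): from <D>→<H> we get {λ, p, w}. So FIRST(<D>) = {λ, p, w}.
FIRST(<S>): from <S>→<H> we get {λ, p, w}; from <S>→<C> we get {λ, p, w}. So FIRST(<S>) = {λ, p, w}.
FIRST(<N>): from <N>→<S> p w <D> we get {p, w}; from <N>→p w p we get {p}; from <N>→p w we get {p}. So FIRST(<N>) = {p, w}.
FIRST(<C>): from <C>→<S> <S> <N> we get {p, w}; from <C>→<S> we get {λ, p, w}; from <C>→w p p <N> we get {w}; from <C>→λ we get {λ}. So FIRST(<C>) = {λ, p, w}.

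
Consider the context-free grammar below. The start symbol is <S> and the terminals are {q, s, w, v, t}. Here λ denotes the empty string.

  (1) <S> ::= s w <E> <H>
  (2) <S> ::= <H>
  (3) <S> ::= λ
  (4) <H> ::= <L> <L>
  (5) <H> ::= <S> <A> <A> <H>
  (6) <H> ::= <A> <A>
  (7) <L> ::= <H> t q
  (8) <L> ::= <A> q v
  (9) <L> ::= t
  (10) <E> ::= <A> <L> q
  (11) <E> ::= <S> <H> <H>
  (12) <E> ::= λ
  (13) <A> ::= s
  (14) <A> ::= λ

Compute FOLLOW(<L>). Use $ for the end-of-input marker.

FIRST(<A>) = {λ, s}
FIRST(<S>) = {λ, q, s, t}  (via <H>)
FIRST(<H>) = {λ, q, s, t}  (via <L> <L>, <S> <A> <A> <H>, <A> <A>)
FIRST(<L>) = {q, s, t}  (via <H> t q, <A> q v)
FIRST(<E>) = {λ, q, s, t}  (via <A> <L> q, <S> <H> <H>)
FOLLOW(<S>) includes $ since <S> is the start symbol.
FOLLOW(<S>): in <H>::=<S> <A> <A> <H>, <S> is followed by <A> <A> <H> with FIRST {λ, q, s, t}; in <H>::=<S> <A> <A> <H>, the suffix after <S> is nullable, so FOLLOW(<S>) ⊇ FOLLOW(<H>) = {$, q, s, t}; in <E>::=<S> <H> <H>, <S> is followed by <H> <H> with FIRST {λ, q, s, t}; in <E>::=<S> <H> <H>, the suffix after <S> is nullable, so FOLLOW(<S>) ⊇ FOLLOW(<E>) = {$, q, s, t}. Thus FOLLOW(<S>) = {$, q, s, t}.
FOLLOW(<E>): in <S>::=s w <E> <H>, <E> is followed by <H> with FIRST {λ, q, s, t}; in <S>::=s w <E> <H>, the suffix after <E> is nullable, so FOLLOW(<E>) ⊇ FOLLOW(<S>) = {$, q, s, t}. Thus FOLLOW(<E>) = {$, q, s, t}.
FOLLOW(<H>): in <S>::=s w <E> <H>, the suffix after <H> is empty, so FOLLOW(<H>) ⊇ FOLLOW(<S>) = {$, q, s, t}; in <S>::=<H>, the suffix after <H> is empty, so FOLLOW(<H>) ⊇ FOLLOW(<S>) = {$, q, s, t}; in <H>::=<S> <A> <A> <H>, the suffix after <H> is empty (adds nothing new); in <L>::=<H> t q, <H> is followed by t q with FIRST {t}; in <E>::=<S> <H> <H> (occurrence 1), <H> is followed by <H> with FIRST {λ, q, s, t}; in <E>::=<S> <H> <H> (occurrence 1), the suffix after <H> is nullable, so FOLLOW(<H>) ⊇ FOLLOW(<E>) = {$, q, s, t}; in <E>::=<S> <H> <H> (occurrence 2), the suffix after <H> is empty, so FOLLOW(<H>) ⊇ FOLLOW(<E>) = {$, q, s, t}. Thus FOLLOW(<H>) = {$, q, s, t}.
FOLLOW(<L>): in <H>::=<L> <L> (occurrence 1), <L> is followed by <L> with FIRST {q, s, t}; in <H>::=<L> <L> (occurrence 2), the suffix after <L> is empty, so FOLLOW(<L>) ⊇ FOLLOW(<H>) = {$, q, s, t}; in <E>::=<A> <L> q, <L> is followed by q with FIRST {q}. Thus FOLLOW(<L>) = {$, q, s, t}.
FOLLOW(<A>): in <H>::=<S> <A> <A> <H> (occurrence 1), <A> is followed by <A> <H> with FIRST {λ, q, s, t}; in <H>::=<S> <A> <A> <H> (occurrence 1), the suffix after <A> is nullable, so FOLLOW(<A>) ⊇ FOLLOW(<H>) = {$, q, s, t}; in <H>::=<S> <A> <A> <H> (occurrence 2), <A> is followed by <H> with FIRST {λ, q, s, t}; in <H>::=<S> <A> <A> <H> (occurrence 2), the suffix after <A> is nullable, so FOLLOW(<A>) ⊇ FOLLOW(<H>) = {$, q, s, t}; in <H>::=<A> <A> (occurrence 1), <A> is followed by <A> with FIRST {λ, s}; in <H>::=<A> <A> (occurrence 1), the suffix after <A> is nullable, so FOLLOW(<A>) ⊇ FOLLOW(<H>) = {$, q, s, t}; in <H>::=<A> <A> (occurrence 2), the suffix after <A> is empty, so FOLLOW(<A>) ⊇ FOLLOW(<H>) = {$, q, s, t}; in <L>::=<A> q v, <A> is followed by q v with FIRST {q}; in <E>::=<A> <L> q, <A> is followed by <L> q with FIRST {q, s, t}. Thus FOLLOW(<A>) = {$, q, s, t}.

{$, q, s, t}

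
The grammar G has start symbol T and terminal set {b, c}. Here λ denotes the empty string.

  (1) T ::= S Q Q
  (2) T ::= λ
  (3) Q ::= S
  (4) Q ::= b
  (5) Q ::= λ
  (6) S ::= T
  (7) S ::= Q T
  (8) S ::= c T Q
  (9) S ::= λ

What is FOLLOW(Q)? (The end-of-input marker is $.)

{$, b, c}

FIRST(T) = {λ, b, c}  (via S Q Q)
FIRST(Q) = {λ, b, c}  (via S)
FIRST(S) = {λ, b, c}  (via T, Q T)
FOLLOW(T) includes $ since T is the start symbol.
FOLLOW(T): in S::=T, the suffix after T is empty, so FOLLOW(T) ⊇ FOLLOW(S) = {$, b, c}; in S::=Q T, the suffix after T is empty, so FOLLOW(T) ⊇ FOLLOW(S) = {$, b, c}; in S::=c T Q, T is followed by Q with FIRST {λ, b, c}; in S::=c T Q, the suffix after T is nullable, so FOLLOW(T) ⊇ FOLLOW(S) = {$, b, c}. Thus FOLLOW(T) = {$, b, c}.
FOLLOW(Q): in T::=S Q Q (occurrence 1), Q is followed by Q with FIRST {λ, b, c}; in T::=S Q Q (occurrence 1), the suffix after Q is nullable, so FOLLOW(Q) ⊇ FOLLOW(T) = {$, b, c}; in T::=S Q Q (occurrence 2), the suffix after Q is empty, so FOLLOW(Q) ⊇ FOLLOW(T) = {$, b, c}; in S::=Q T, Q is followed by T with FIRST {λ, b, c}; in S::=Q T, the suffix after Q is nullable, so FOLLOW(Q) ⊇ FOLLOW(S) = {$, b, c}; in S::=c T Q, the suffix after Q is empty, so FOLLOW(Q) ⊇ FOLLOW(S) = {$, b, c}. Thus FOLLOW(Q) = {$, b, c}.
FOLLOW(S): in T::=S Q Q, S is followed by Q Q with FIRST {λ, b, c}; in T::=S Q Q, the suffix after S is nullable, so FOLLOW(S) ⊇ FOLLOW(T) = {$, b, c}; in Q::=S, the suffix after S is empty, so FOLLOW(S) ⊇ FOLLOW(Q) = {$, b, c}. Thus FOLLOW(S) = {$, b, c}.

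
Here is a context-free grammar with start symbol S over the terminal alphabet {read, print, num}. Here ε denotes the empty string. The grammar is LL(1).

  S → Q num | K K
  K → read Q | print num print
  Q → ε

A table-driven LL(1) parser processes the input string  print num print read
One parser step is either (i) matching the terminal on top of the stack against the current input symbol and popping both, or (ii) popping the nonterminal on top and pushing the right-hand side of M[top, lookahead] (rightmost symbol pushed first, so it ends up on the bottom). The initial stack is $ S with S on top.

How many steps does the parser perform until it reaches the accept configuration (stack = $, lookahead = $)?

8

     Stack                Input                   Action
  1  $ S                  print num print read $  expand S → K K
  2  $ K K                print num print read $  expand K → print num print
  3  $ K print num print  print num print read $  match print
  4  $ K print num        num print read $        match num
  5  $ K print            print read $            match print
  6  $ K                  read $                  expand K → read Q
  7  $ Q read             read $                  match read
  8  $ Q                  $                       expand Q → ε
Accept reached after 8 steps.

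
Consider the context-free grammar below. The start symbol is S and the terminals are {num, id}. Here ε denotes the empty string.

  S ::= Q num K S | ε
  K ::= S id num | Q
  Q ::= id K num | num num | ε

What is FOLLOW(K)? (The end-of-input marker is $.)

FIRST(Q): from Q::=id K num we get {id}; from Q::=num num we get {num}; from Q::=ε we get {ε}. So FIRST(Q) = {ε, id, num}.
FIRST(S): from S::=Q num K S we get {id, num}; from S::=ε we get {ε}. So FIRST(S) = {ε, id, num}.
FIRST(K): from K::=S id num we get {id, num}; from K::=Q we get {ε, id, num}. So FIRST(K) = {ε, id, num}.
FOLLOW(S) includes $ since S is the start symbol.
FOLLOW(S): in S::=Q num K S, the suffix after S is empty (adds nothing new); in K::=S id num, S is followed by id num with FIRST {id}. Thus FOLLOW(S) = {$, id}.
FOLLOW(K): in S::=Q num K S, K is followed by S with FIRST {ε, id, num}; in S::=Q num K S, the suffix after K is nullable, so FOLLOW(K) ⊇ FOLLOW(S) = {$, id}; in Q::=id K num, K is followed by num with FIRST {num}. Thus FOLLOW(K) = {$, id, num}.
FOLLOW(Q): in S::=Q num K S, Q is followed by num K S with FIRST {num}; in K::=Q, the suffix after Q is empty, so FOLLOW(Q) ⊇ FOLLOW(K) = {$, id, num}. Thus FOLLOW(Q) = {$, id, num}.

{$, id, num}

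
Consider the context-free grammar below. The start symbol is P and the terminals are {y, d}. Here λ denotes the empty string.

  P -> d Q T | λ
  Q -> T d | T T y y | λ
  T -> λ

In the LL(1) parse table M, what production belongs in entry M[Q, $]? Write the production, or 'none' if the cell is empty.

Q -> λ

FIRST(P): from P->d Q T we get {d}; from P->λ we get {λ}. So FIRST(P) = {λ, d}.
FIRST(T): from T->λ we get {λ}. So FIRST(T) = {λ}.
FIRST(Q): from Q->T d we get {d}; from Q->T T y y we get {y}; from Q->λ we get {λ}. So FIRST(Q) = {λ, d, y}.
FOLLOW(P) includes $ since P is the start symbol.
FOLLOW(P): P appears on no right-hand side. Thus FOLLOW(P) = {$}.
FOLLOW(Q): in P->d Q T, Q is followed by T with FIRST {λ}; in P->d Q T, the suffix after Q is nullable, so FOLLOW(Q) ⊇ FOLLOW(P) = {$}. Thus FOLLOW(Q) = {$}.
For Q -> T d: FIRST(T d) = {d}, so it goes in M[Q, t] for t ∈ {d}.
For Q -> T T y y: FIRST(T T y y) = {y}, so it goes in M[Q, t] for t ∈ {y}.
For Q -> λ: FIRST(λ) = {λ}, so it goes in M[Q, t] for t ∈ {}; since λ ∈ FIRST, also for every t ∈ FOLLOW(Q) = {$}.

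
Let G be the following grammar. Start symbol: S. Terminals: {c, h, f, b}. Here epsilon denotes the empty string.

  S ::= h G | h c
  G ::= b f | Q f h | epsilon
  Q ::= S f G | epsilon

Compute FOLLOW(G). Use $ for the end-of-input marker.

FIRST(S): from S::=h G we get {h}; from S::=h c we get {h}. So FIRST(S) = {h}.
FIRST(Q): from Q::=S f G we get {h}; from Q::=epsilon we get {epsilon}. So FIRST(Q) = {epsilon, h}.
FIRST(G): from G::=b f we get {b}; from G::=Q f h we get {f, h}; from G::=epsilon we get {epsilon}. So FIRST(G) = {epsilon, b, f, h}.
FOLLOW(S) includes $ since S is the start symbol.
FOLLOW(S): in Q::=S f G, S is followed by f G with FIRST {f}. Thus FOLLOW(S) = {$, f}.
FOLLOW(Q): in G::=Q f h, Q is followed by f h with FIRST {f}. Thus FOLLOW(Q) = {f}.
FOLLOW(G): in S::=h G, the suffix after G is empty, so FOLLOW(G) ⊇ FOLLOW(S) = {$, f}; in Q::=S f G, the suffix after G is empty, so FOLLOW(G) ⊇ FOLLOW(Q) = {f}. Thus FOLLOW(G) = {$, f}.

{$, f}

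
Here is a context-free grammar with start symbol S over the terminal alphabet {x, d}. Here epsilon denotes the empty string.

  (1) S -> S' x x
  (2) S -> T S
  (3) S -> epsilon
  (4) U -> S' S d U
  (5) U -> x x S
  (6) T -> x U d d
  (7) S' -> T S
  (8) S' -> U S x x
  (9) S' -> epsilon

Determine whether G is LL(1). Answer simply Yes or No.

No

FIRST(S) = {epsilon, d, x}
FIRST(U) = {d, x}
FIRST(T) = {x}
FIRST(S') = {epsilon, d, x}
FOLLOW(S) = {$, d, x}
FOLLOW(U) = {d, x}
FOLLOW(T) = {$, d, x}
FOLLOW(S') = {d, x}
Cell M[S, d] receives both S -> S' x x and S -> epsilon — the grammar is not LL(1).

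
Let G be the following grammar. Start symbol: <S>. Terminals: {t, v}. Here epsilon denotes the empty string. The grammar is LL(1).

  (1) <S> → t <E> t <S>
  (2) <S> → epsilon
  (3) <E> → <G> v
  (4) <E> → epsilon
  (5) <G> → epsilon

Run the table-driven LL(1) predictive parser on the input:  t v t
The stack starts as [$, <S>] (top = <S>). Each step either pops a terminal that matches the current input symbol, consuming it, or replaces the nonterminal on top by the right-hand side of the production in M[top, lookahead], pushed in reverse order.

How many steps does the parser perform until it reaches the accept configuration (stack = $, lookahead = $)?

step 1: stack=$ <S>  input=t v t $  — expand <S> → t <E> t <S>
step 2: stack=$ <S> t <E> t  input=t v t $  — match t
step 3: stack=$ <S> t <E>  input=v t $  — expand <E> → <G> v
step 4: stack=$ <S> t v <G>  input=v t $  — expand <G> → epsilon
step 5: stack=$ <S> t v  input=v t $  — match v
step 6: stack=$ <S> t  input=t $  — match t
step 7: stack=$ <S>  input=$  — expand <S> → epsilon
Accept reached after 7 steps.

7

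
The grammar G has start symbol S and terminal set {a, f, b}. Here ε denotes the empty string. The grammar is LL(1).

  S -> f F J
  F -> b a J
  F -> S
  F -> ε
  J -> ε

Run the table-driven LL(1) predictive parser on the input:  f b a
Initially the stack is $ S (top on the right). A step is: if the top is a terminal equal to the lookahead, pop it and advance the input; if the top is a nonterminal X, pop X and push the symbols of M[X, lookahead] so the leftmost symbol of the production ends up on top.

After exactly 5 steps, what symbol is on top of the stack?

step 1: stack=$ S  input=f b a $  — expand S -> f F J
step 2: stack=$ J F f  input=f b a $  — match f
step 3: stack=$ J F  input=b a $  — expand F -> b a J
step 4: stack=$ J J a b  input=b a $  — match b
step 5: stack=$ J J a  input=a $  — match a
Stack after step 5: $ J J (top = J).

J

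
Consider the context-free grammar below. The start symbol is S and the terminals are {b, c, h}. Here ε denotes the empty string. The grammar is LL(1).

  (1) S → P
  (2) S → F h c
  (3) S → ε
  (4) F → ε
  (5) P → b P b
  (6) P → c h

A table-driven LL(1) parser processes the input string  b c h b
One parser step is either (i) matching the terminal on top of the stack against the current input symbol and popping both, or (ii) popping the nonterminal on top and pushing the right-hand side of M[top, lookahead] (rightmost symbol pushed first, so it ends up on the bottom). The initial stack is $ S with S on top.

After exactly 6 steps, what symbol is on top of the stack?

b

     Stack    Input      Action
  1  $ S      b c h b $  expand S → P
  2  $ P      b c h b $  expand P → b P b
  3  $ b P b  b c h b $  match b
  4  $ b P    c h b $    expand P → c h
  5  $ b h c  c h b $    match c
  6  $ b h    h b $      match h
Stack after step 6: $ b (top = b).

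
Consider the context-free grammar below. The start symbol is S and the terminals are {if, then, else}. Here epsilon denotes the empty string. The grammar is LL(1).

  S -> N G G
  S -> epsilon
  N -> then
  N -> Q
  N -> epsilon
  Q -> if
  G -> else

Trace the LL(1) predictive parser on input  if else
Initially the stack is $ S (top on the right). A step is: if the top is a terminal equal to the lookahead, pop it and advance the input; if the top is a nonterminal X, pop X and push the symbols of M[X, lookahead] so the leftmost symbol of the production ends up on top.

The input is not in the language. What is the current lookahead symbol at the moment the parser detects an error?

$

     Stack     Input      Action
  1  $ S       if else $  expand S -> N G G
  2  $ G G N   if else $  expand N -> Q
  3  $ G G Q   if else $  expand Q -> if
  4  $ G G if  if else $  match if
  5  $ G G     else $     expand G -> else
  6  $ G else  else $     match else
  7  $ G       $          error: M[G, $] is empty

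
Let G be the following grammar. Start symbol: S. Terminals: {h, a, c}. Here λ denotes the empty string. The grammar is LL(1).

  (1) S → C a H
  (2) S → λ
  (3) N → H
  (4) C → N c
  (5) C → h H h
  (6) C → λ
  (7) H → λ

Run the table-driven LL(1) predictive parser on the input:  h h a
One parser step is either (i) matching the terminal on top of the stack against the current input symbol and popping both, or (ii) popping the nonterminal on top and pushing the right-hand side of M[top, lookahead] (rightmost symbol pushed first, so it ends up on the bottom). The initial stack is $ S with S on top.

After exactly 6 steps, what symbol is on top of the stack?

H

step 1: stack=$ S  input=h h a $  — expand S → C a H
step 2: stack=$ H a C  input=h h a $  — expand C → h H h
step 3: stack=$ H a h H h  input=h h a $  — match h
step 4: stack=$ H a h H  input=h a $  — expand H → λ
step 5: stack=$ H a h  input=h a $  — match h
step 6: stack=$ H a  input=a $  — match a
Stack after step 6: $ H (top = H).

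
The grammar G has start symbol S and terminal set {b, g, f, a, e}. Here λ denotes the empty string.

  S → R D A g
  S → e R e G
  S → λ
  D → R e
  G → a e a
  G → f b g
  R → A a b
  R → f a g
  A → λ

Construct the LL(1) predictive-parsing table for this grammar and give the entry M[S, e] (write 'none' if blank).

S → e R e G

FIRST(G): from G→a e a we get {a}; from G→f b g we get {f}. So FIRST(G) = {a, f}.
FIRST(A): from A→λ we get {λ}. So FIRST(A) = {λ}.
FIRST(R): from R→A a b we get {a}; from R→f a g we get {f}. So FIRST(R) = {a, f}.
FIRST(S): from S→R D A g we get {a, f}; from S→e R e G we get {e}; from S→λ we get {λ}. So FIRST(S) = {λ, a, e, f}.
FIRST(D): from D→R e we get {a, f}. So FIRST(D) = {a, f}.
FOLLOW(S) includes $ since S is the start symbol.
FOLLOW(S): S appears on no right-hand side. Thus FOLLOW(S) = {$}.
For S → R D A g: FIRST(R D A g) = {a, f}, so it goes in M[S, t] for t ∈ {a, f}.
For S → e R e G: FIRST(e R e G) = {e}, so it goes in M[S, t] for t ∈ {e}.
For S → λ: FIRST(λ) = {λ}, so it goes in M[S, t] for t ∈ {}; since λ ∈ FIRST, also for every t ∈ FOLLOW(S) = {$}.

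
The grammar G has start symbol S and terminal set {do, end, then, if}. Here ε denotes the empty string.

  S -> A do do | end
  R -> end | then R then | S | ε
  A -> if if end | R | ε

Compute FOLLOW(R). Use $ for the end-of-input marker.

FIRST(S): from S->A do do we get {do, end, if, then}; from S->end we get {end}. So FIRST(S) = {do, end, if, then}.
FIRST(R): from R->end we get {end}; from R->then R then we get {then}; from R->S we get {do, end, if, then}; from R->ε we get {ε}. So FIRST(R) = {ε, do, end, if, then}.
FIRST(A): from A->if if end we get {if}; from A->R we get {ε, do, end, if, then}; from A->ε we get {ε}. So FIRST(A) = {ε, do, end, if, then}.
FOLLOW(S) includes $ since S is the start symbol.
FOLLOW(A): in S->A do do, A is followed by do do with FIRST {do}. Thus FOLLOW(A) = {do}.
FOLLOW(R): in R->then R then, R is followed by then with FIRST {then}; in A->R, the suffix after R is empty, so FOLLOW(R) ⊇ FOLLOW(A) = {do}. Thus FOLLOW(R) = {do, then}.
FOLLOW(S): in R->S, the suffix after S is empty, so FOLLOW(S) ⊇ FOLLOW(R) = {do, then}. Thus FOLLOW(S) = {$, do, then}.

{do, then}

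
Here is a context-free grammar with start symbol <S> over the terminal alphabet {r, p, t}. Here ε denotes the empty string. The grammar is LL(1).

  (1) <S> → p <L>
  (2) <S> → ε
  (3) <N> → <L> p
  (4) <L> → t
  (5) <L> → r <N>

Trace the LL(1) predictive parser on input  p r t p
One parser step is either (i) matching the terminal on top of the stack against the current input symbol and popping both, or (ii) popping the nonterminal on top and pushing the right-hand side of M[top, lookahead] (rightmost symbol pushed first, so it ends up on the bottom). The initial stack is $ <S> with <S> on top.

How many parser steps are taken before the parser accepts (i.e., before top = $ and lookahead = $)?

     Stack    Input      Action
  1  $ <S>    p r t p $  expand <S> → p <L>
  2  $ <L> p  p r t p $  match p
  3  $ <L>    r t p $    expand <L> → r <N>
  4  $ <N> r  r t p $    match r
  5  $ <N>    t p $      expand <N> → <L> p
  6  $ p <L>  t p $      expand <L> → t
  7  $ p t    t p $      match t
  8  $ p      p $        match p
Accept reached after 8 steps.

8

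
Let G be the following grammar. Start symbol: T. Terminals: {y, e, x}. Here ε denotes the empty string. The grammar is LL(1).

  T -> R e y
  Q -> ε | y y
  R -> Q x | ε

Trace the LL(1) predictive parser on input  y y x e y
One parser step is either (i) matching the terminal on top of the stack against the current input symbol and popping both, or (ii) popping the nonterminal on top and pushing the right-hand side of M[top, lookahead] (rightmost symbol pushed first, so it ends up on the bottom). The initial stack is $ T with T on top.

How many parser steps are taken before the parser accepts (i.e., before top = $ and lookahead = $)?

step 1: stack=$ T  input=y y x e y $  — expand T -> R e y
step 2: stack=$ y e R  input=y y x e y $  — expand R -> Q x
step 3: stack=$ y e x Q  input=y y x e y $  — expand Q -> y y
step 4: stack=$ y e x y y  input=y y x e y $  — match y
step 5: stack=$ y e x y  input=y x e y $  — match y
step 6: stack=$ y e x  input=x e y $  — match x
step 7: stack=$ y e  input=e y $  — match e
step 8: stack=$ y  input=y $  — match y
Accept reached after 8 steps.

8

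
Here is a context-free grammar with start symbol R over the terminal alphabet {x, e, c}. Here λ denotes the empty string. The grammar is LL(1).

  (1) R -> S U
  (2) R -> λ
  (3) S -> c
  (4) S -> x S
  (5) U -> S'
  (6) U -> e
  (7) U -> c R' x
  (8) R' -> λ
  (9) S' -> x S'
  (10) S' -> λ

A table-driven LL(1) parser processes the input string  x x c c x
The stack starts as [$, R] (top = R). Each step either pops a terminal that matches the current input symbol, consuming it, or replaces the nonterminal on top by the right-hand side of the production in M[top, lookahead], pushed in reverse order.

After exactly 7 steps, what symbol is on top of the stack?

step 1: stack=$ R  input=x x c c x $  — expand R -> S U
step 2: stack=$ U S  input=x x c c x $  — expand S -> x S
step 3: stack=$ U S x  input=x x c c x $  — match x
step 4: stack=$ U S  input=x c c x $  — expand S -> x S
step 5: stack=$ U S x  input=x c c x $  — match x
step 6: stack=$ U S  input=c c x $  — expand S -> c
step 7: stack=$ U c  input=c c x $  — match c
Stack after step 7: $ U (top = U).

U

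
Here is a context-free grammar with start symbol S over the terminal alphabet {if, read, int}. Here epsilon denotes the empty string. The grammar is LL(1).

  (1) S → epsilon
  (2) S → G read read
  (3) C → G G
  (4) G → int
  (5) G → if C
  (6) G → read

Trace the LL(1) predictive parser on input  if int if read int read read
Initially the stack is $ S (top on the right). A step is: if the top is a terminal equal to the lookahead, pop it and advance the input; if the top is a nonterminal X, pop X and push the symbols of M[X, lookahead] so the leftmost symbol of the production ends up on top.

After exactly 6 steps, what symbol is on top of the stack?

step 1: stack=$ S  input=if int if read int read read $  — expand S → G read read
step 2: stack=$ read read G  input=if int if read int read read $  — expand G → if C
step 3: stack=$ read read C if  input=if int if read int read read $  — match if
step 4: stack=$ read read C  input=int if read int read read $  — expand C → G G
step 5: stack=$ read read G G  input=int if read int read read $  — expand G → int
step 6: stack=$ read read G int  input=int if read int read read $  — match int
Stack after step 6: $ read read G (top = G).

G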